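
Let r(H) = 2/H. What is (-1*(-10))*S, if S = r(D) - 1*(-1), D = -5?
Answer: 6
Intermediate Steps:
S = ⅗ (S = 2/(-5) - 1*(-1) = 2*(-⅕) + 1 = -⅖ + 1 = ⅗ ≈ 0.60000)
(-1*(-10))*S = -1*(-10)*(⅗) = 10*(⅗) = 6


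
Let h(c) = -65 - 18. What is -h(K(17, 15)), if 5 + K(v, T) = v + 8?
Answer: 83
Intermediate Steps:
K(v, T) = 3 + v (K(v, T) = -5 + (v + 8) = -5 + (8 + v) = 3 + v)
h(c) = -83
-h(K(17, 15)) = -1*(-83) = 83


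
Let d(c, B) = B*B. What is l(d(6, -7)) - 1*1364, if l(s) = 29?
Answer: -1335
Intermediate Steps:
d(c, B) = B**2
l(d(6, -7)) - 1*1364 = 29 - 1*1364 = 29 - 1364 = -1335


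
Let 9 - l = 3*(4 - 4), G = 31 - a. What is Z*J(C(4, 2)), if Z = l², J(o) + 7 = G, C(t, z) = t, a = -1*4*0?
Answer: 1944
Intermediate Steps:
a = 0 (a = -4*0 = 0)
G = 31 (G = 31 - 1*0 = 31 + 0 = 31)
J(o) = 24 (J(o) = -7 + 31 = 24)
l = 9 (l = 9 - 3*(4 - 4) = 9 - 3*0 = 9 - 1*0 = 9 + 0 = 9)
Z = 81 (Z = 9² = 81)
Z*J(C(4, 2)) = 81*24 = 1944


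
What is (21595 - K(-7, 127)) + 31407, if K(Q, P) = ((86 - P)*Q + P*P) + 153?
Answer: 36433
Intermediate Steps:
K(Q, P) = 153 + P² + Q*(86 - P) (K(Q, P) = (Q*(86 - P) + P²) + 153 = (P² + Q*(86 - P)) + 153 = 153 + P² + Q*(86 - P))
(21595 - K(-7, 127)) + 31407 = (21595 - (153 + 127² + 86*(-7) - 1*127*(-7))) + 31407 = (21595 - (153 + 16129 - 602 + 889)) + 31407 = (21595 - 1*16569) + 31407 = (21595 - 16569) + 31407 = 5026 + 31407 = 36433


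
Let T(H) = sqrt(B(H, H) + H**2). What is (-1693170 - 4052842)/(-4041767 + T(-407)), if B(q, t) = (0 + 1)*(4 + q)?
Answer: 23224041683204/16335880317043 + 5746012*sqrt(165246)/16335880317043 ≈ 1.4218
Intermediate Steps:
B(q, t) = 4 + q (B(q, t) = 1*(4 + q) = 4 + q)
T(H) = sqrt(4 + H + H**2) (T(H) = sqrt((4 + H) + H**2) = sqrt(4 + H + H**2))
(-1693170 - 4052842)/(-4041767 + T(-407)) = (-1693170 - 4052842)/(-4041767 + sqrt(4 - 407 + (-407)**2)) = -5746012/(-4041767 + sqrt(4 - 407 + 165649)) = -5746012/(-4041767 + sqrt(165246))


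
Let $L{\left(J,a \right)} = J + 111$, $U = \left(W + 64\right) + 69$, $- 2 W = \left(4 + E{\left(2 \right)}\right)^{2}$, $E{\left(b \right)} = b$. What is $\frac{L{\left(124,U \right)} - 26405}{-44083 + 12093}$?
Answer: $\frac{2617}{3199} \approx 0.81807$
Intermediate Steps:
$W = -18$ ($W = - \frac{\left(4 + 2\right)^{2}}{2} = - \frac{6^{2}}{2} = \left(- \frac{1}{2}\right) 36 = -18$)
$U = 115$ ($U = \left(-18 + 64\right) + 69 = 46 + 69 = 115$)
$L{\left(J,a \right)} = 111 + J$
$\frac{L{\left(124,U \right)} - 26405}{-44083 + 12093} = \frac{\left(111 + 124\right) - 26405}{-44083 + 12093} = \frac{235 - 26405}{-31990} = \left(-26170\right) \left(- \frac{1}{31990}\right) = \frac{2617}{3199}$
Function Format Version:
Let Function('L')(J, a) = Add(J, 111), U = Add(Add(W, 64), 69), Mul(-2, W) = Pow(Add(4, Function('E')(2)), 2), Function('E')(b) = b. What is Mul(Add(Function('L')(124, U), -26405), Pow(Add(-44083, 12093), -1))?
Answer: Rational(2617, 3199) ≈ 0.81807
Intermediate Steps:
W = -18 (W = Mul(Rational(-1, 2), Pow(Add(4, 2), 2)) = Mul(Rational(-1, 2), Pow(6, 2)) = Mul(Rational(-1, 2), 36) = -18)
U = 115 (U = Add(Add(-18, 64), 69) = Add(46, 69) = 115)
Function('L')(J, a) = Add(111, J)
Mul(Add(Function('L')(124, U), -26405), Pow(Add(-44083, 12093), -1)) = Mul(Add(Add(111, 124), -26405), Pow(Add(-44083, 12093), -1)) = Mul(Add(235, -26405), Pow(-31990, -1)) = Mul(-26170, Rational(-1, 31990)) = Rational(2617, 3199)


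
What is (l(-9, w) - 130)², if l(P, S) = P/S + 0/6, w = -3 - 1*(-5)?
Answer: 72361/4 ≈ 18090.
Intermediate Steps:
w = 2 (w = -3 + 5 = 2)
l(P, S) = P/S (l(P, S) = P/S + 0*(⅙) = P/S + 0 = P/S)
(l(-9, w) - 130)² = (-9/2 - 130)² = (-269/2)² = 72361/4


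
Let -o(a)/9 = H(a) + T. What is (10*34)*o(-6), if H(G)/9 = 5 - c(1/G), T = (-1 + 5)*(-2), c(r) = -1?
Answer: -140760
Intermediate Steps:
T = -8 (T = 4*(-2) = -8)
H(G) = 54 (H(G) = 9*(5 - 1*(-1)) = 9*(5 + 1) = 9*6 = 54)
o(a) = -414 (o(a) = -9*(54 - 8) = -9*46 = -414)
(10*34)*o(-6) = (10*34)*(-414) = 340*(-414) = -140760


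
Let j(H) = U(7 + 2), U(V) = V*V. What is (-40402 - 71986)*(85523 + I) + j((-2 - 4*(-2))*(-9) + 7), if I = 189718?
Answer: -30933785427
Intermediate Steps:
U(V) = V²
j(H) = 81 (j(H) = (7 + 2)² = 9² = 81)
(-40402 - 71986)*(85523 + I) + j((-2 - 4*(-2))*(-9) + 7) = (-40402 - 71986)*(85523 + 189718) + 81 = -112388*275241 + 81 = -30933785508 + 81 = -30933785427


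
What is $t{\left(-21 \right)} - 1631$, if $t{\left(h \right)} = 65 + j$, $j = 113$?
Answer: $-1453$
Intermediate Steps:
$t{\left(h \right)} = 178$ ($t{\left(h \right)} = 65 + 113 = 178$)
$t{\left(-21 \right)} - 1631 = 178 - 1631 = -1453$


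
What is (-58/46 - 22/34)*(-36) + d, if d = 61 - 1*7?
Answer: 47970/391 ≈ 122.69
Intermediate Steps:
d = 54 (d = 61 - 7 = 54)
(-58/46 - 22/34)*(-36) + d = (-58/46 - 22/34)*(-36) + 54 = (-58*1/46 - 22*1/34)*(-36) + 54 = (-29/23 - 11/17)*(-36) + 54 = -746/391*(-36) + 54 = 26856/391 + 54 = 47970/391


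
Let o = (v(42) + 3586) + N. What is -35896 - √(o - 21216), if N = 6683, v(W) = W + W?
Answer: -35896 - 3*I*√1207 ≈ -35896.0 - 104.23*I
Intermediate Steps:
v(W) = 2*W
o = 10353 (o = (2*42 + 3586) + 6683 = (84 + 3586) + 6683 = 3670 + 6683 = 10353)
-35896 - √(o - 21216) = -35896 - √(10353 - 21216) = -35896 - √(-10863) = -35896 - 3*I*√1207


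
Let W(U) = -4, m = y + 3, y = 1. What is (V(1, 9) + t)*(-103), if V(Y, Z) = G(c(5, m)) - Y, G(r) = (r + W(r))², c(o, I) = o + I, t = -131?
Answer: 11021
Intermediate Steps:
m = 4 (m = 1 + 3 = 4)
c(o, I) = I + o
G(r) = (-4 + r)² (G(r) = (r - 4)² = (-4 + r)²)
V(Y, Z) = 25 - Y (V(Y, Z) = (-4 + (4 + 5))² - Y = (-4 + 9)² - Y = 5² - Y = 25 - Y)
(V(1, 9) + t)*(-103) = ((25 - 1*1) - 131)*(-103) = ((25 - 1) - 131)*(-103) = (24 - 131)*(-103) = -107*(-103) = 11021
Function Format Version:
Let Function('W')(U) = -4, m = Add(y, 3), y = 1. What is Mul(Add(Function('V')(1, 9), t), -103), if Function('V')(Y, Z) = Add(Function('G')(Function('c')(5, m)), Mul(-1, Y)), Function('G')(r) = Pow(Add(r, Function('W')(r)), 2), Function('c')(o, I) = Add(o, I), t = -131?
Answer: 11021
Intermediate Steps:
m = 4 (m = Add(1, 3) = 4)
Function('c')(o, I) = Add(I, o)
Function('G')(r) = Pow(Add(-4, r), 2) (Function('G')(r) = Pow(Add(r, -4), 2) = Pow(Add(-4, r), 2))
Function('V')(Y, Z) = Add(25, Mul(-1, Y)) (Function('V')(Y, Z) = Add(Pow(Add(-4, Add(4, 5)), 2), Mul(-1, Y)) = Add(Pow(Add(-4, 9), 2), Mul(-1, Y)) = Add(Pow(5, 2), Mul(-1, Y)) = Add(25, Mul(-1, Y)))
Mul(Add(Function('V')(1, 9), t), -103) = Mul(Add(Add(25, Mul(-1, 1)), -131), -103) = Mul(Add(Add(25, -1), -131), -103) = Mul(Add(24, -131), -103) = Mul(-107, -103) = 11021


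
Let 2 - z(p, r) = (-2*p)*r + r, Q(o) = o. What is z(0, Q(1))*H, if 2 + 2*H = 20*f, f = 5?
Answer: 49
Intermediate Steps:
z(p, r) = 2 - r + 2*p*r (z(p, r) = 2 - ((-2*p)*r + r) = 2 - (-2*p*r + r) = 2 - (r - 2*p*r) = 2 + (-r + 2*p*r) = 2 - r + 2*p*r)
H = 49 (H = -1 + (20*5)/2 = -1 + (½)*100 = -1 + 50 = 49)
z(0, Q(1))*H = (2 - 1*1 + 2*0*1)*49 = (2 - 1 + 0)*49 = 1*49 = 49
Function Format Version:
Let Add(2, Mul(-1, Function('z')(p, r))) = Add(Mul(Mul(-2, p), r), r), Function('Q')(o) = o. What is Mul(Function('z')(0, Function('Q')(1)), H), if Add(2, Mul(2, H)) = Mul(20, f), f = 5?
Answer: 49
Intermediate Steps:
Function('z')(p, r) = Add(2, Mul(-1, r), Mul(2, p, r)) (Function('z')(p, r) = Add(2, Mul(-1, Add(Mul(Mul(-2, p), r), r))) = Add(2, Mul(-1, Add(Mul(-2, p, r), r))) = Add(2, Mul(-1, Add(r, Mul(-2, p, r)))) = Add(2, Add(Mul(-1, r), Mul(2, p, r))) = Add(2, Mul(-1, r), Mul(2, p, r)))
H = 49 (H = Add(-1, Mul(Rational(1, 2), Mul(20, 5))) = Add(-1, Mul(Rational(1, 2), 100)) = Add(-1, 50) = 49)
Mul(Function('z')(0, Function('Q')(1)), H) = Mul(Add(2, Mul(-1, 1), Mul(2, 0, 1)), 49) = Mul(Add(2, -1, 0), 49) = Mul(1, 49) = 49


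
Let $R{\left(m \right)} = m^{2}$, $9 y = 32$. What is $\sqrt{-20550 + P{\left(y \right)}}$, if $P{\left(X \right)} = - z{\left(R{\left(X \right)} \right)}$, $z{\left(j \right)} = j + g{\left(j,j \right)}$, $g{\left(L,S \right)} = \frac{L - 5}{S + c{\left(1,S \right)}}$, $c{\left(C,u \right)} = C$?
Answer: $\frac{i \sqrt{2033762896945}}{9945} \approx 143.4 i$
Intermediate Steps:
$y = \frac{32}{9}$ ($y = \frac{1}{9} \cdot 32 = \frac{32}{9} \approx 3.5556$)
$g{\left(L,S \right)} = \frac{-5 + L}{1 + S}$ ($g{\left(L,S \right)} = \frac{L - 5}{S + 1} = \frac{-5 + L}{1 + S}$)
$z{\left(j \right)} = j + \frac{-5 + j}{1 + j}$
$P{\left(X \right)} = - \frac{-5 + X^{2} + X^{2} \left(1 + X^{2}\right)}{1 + X^{2}}$
$\sqrt{-20550 + P{\left(y \right)}} = \sqrt{-20550 + \frac{5 - \left(\frac{32}{9}\right)^{4} - 2 \left(\frac{32}{9}\right)^{2}}{1 + \left(\frac{32}{9}\right)^{2}}} = \sqrt{-20550 + \frac{5 - \frac{1048576}{6561} - \frac{2048}{81}}{1 + \frac{1024}{81}}} = \sqrt{-20550 + \frac{5 - \frac{1048576}{6561} - \frac{2048}{81}}{\frac{1105}{81}}} = \sqrt{-20550 + \frac{81}{1105} \left(- \frac{1181659}{6561}\right)} = \sqrt{-20550 - \frac{1181659}{89505}} = \sqrt{- \frac{1840509409}{89505}} = \frac{i \sqrt{2033762896945}}{9945}$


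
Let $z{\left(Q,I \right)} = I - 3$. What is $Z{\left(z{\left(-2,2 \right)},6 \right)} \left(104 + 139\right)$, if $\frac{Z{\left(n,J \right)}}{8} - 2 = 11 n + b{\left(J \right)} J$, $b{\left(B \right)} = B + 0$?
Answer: $52488$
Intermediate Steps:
$b{\left(B \right)} = B$
$z{\left(Q,I \right)} = -3 + I$ ($z{\left(Q,I \right)} = I - 3 = -3 + I$)
$Z{\left(n,J \right)} = 16 + 8 J^{2} + 88 n$ ($Z{\left(n,J \right)} = 16 + 8 \left(11 n + J J\right) = 16 + 8 \left(11 n + J^{2}\right) = 16 + 8 \left(J^{2} + 11 n\right) = 16 + \left(8 J^{2} + 88 n\right) = 16 + 8 J^{2} + 88 n$)
$Z{\left(z{\left(-2,2 \right)},6 \right)} \left(104 + 139\right) = \left(16 + 8 \cdot 6^{2} + 88 \left(-3 + 2\right)\right) \left(104 + 139\right) = \left(16 + 8 \cdot 36 + 88 \left(-1\right)\right) 243 = \left(16 + 288 - 88\right) 243 = 216 \cdot 243 = 52488$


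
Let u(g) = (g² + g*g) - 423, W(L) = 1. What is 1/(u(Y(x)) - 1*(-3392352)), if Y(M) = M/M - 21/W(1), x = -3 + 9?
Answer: 1/3392729 ≈ 2.9475e-7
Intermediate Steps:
x = 6
Y(M) = -20 (Y(M) = M/M - 21/1 = 1 - 21*1 = 1 - 21 = -20)
u(g) = -423 + 2*g² (u(g) = (g² + g²) - 423 = 2*g² - 423 = -423 + 2*g²)
1/(u(Y(x)) - 1*(-3392352)) = 1/((-423 + 2*(-20)²) - 1*(-3392352)) = 1/((-423 + 2*400) + 3392352) = 1/((-423 + 800) + 3392352) = 1/(377 + 3392352) = 1/3392729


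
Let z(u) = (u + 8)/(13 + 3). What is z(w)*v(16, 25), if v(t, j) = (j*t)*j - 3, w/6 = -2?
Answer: -9997/4 ≈ -2499.3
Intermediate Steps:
w = -12 (w = 6*(-2) = -12)
z(u) = 1/2 + u/16 (z(u) = (8 + u)/16 = (8 + u)*(1/16) = 1/2 + u/16)
v(t, j) = -3 + t*j**2 (v(t, j) = t*j**2 - 3 = -3 + t*j**2)
z(w)*v(16, 25) = (1/2 + (1/16)*(-12))*(-3 + 16*25**2) = (1/2 - 3/4)*(-3 + 16*625) = -(-3 + 10000)/4 = -1/4*9997 = -9997/4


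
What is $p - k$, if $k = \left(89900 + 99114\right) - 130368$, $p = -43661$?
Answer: $-102307$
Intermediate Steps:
$k = 58646$ ($k = 189014 - 130368 = 58646$)
$p - k = -43661 - 58646 = -102307$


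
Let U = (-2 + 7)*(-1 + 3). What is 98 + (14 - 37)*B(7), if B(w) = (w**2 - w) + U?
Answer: -1098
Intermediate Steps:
U = 10 (U = 5*2 = 10)
B(w) = 10 + w**2 - w (B(w) = (w**2 - w) + 10 = 10 + w**2 - w)
98 + (14 - 37)*B(7) = 98 + (14 - 37)*(10 + 7**2 - 1*7) = 98 - 23*(10 + 49 - 7) = 98 - 23*52 = 98 - 1196 = -1098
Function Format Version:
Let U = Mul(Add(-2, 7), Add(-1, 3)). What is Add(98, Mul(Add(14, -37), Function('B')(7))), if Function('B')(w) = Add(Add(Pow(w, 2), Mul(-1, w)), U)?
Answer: -1098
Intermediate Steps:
U = 10 (U = Mul(5, 2) = 10)
Function('B')(w) = Add(10, Pow(w, 2), Mul(-1, w)) (Function('B')(w) = Add(Add(Pow(w, 2), Mul(-1, w)), 10) = Add(10, Pow(w, 2), Mul(-1, w)))
Add(98, Mul(Add(14, -37), Function('B')(7))) = Add(98, Mul(Add(14, -37), Add(10, Pow(7, 2), Mul(-1, 7)))) = Add(98, Mul(-23, Add(10, 49, -7))) = Add(98, Mul(-23, 52)) = Add(98, -1196) = -1098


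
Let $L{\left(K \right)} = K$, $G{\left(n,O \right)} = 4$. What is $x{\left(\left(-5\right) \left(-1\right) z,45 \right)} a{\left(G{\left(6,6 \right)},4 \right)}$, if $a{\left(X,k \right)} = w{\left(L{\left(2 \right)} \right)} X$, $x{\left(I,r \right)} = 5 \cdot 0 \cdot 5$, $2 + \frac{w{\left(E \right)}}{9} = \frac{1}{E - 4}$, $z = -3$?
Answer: $0$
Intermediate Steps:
$w{\left(E \right)} = -18 + \frac{9}{-4 + E}$ ($w{\left(E \right)} = -18 + \frac{9}{E - 4} = -18 + \frac{9}{-4 + E}$)
$x{\left(I,r \right)} = 0$ ($x{\left(I,r \right)} = 0 \cdot 5 = 0$)
$a{\left(X,k \right)} = - \frac{45 X}{2}$ ($a{\left(X,k \right)} = \frac{9 \left(9 - 4\right)}{-4 + 2} X = \frac{9 \left(9 - 4\right)}{-2} X = 9 \left(- \frac{1}{2}\right) 5 X = - \frac{45 X}{2}$)
$x{\left(\left(-5\right) \left(-1\right) z,45 \right)} a{\left(G{\left(6,6 \right)},4 \right)} = 0 \left(\left(- \frac{45}{2}\right) 4\right) = 0 \left(-90\right) = 0$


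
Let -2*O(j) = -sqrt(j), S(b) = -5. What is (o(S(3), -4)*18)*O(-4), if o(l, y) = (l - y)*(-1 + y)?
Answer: 90*I ≈ 90.0*I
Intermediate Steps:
o(l, y) = (-1 + y)*(l - y)
O(j) = sqrt(j)/2 (O(j) = -(-1)*sqrt(j)/2 = sqrt(j)/2)
(o(S(3), -4)*18)*O(-4) = ((-4 - 1*(-5) - 1*(-4)**2 - 5*(-4))*18)*(sqrt(-4)/2) = ((-4 + 5 - 1*16 + 20)*18)*((2*I)/2) = ((-4 + 5 - 16 + 20)*18)*I = (5*18)*I = 90*I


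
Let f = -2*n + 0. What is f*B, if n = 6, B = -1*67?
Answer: 804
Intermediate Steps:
B = -67
f = -12 (f = -2*6 + 0 = -12 + 0 = -12)
f*B = -12*(-67) = 804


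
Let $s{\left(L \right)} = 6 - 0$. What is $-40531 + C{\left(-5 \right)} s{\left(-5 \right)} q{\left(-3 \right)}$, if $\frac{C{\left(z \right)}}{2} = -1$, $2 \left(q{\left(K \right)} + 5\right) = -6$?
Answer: $-40435$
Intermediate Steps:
$q{\left(K \right)} = -8$ ($q{\left(K \right)} = -5 + \frac{1}{2} \left(-6\right) = -5 - 3 = -8$)
$s{\left(L \right)} = 6$ ($s{\left(L \right)} = 6 + 0 = 6$)
$C{\left(z \right)} = -2$ ($C{\left(z \right)} = 2 \left(-1\right) = -2$)
$-40531 + C{\left(-5 \right)} s{\left(-5 \right)} q{\left(-3 \right)} = -40531 + \left(-2\right) 6 \left(-8\right) = -40531 - -96 = -40531 + 96 = -40435$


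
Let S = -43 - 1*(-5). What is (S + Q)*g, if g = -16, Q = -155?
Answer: 3088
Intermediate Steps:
S = -38 (S = -43 + 5 = -38)
(S + Q)*g = (-38 - 155)*(-16) = -193*(-16) = 3088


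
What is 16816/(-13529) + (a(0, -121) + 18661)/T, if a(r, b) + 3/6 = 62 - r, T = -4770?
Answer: -133403609/25813332 ≈ -5.1680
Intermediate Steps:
a(r, b) = 123/2 - r (a(r, b) = -½ + (62 - r) = 123/2 - r)
16816/(-13529) + (a(0, -121) + 18661)/T = 16816/(-13529) + ((123/2 - 1*0) + 18661)/(-4770) = 16816*(-1/13529) + ((123/2 + 0) + 18661)*(-1/4770) = -16816/13529 + (123/2 + 18661)*(-1/4770) = -16816/13529 + (37445/2)*(-1/4770) = -16816/13529 - 7489/1908 = -133403609/25813332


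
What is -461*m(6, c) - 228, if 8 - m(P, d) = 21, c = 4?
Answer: 5765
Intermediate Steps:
m(P, d) = -13 (m(P, d) = 8 - 1*21 = 8 - 21 = -13)
-461*m(6, c) - 228 = -461*(-13) - 228 = 5993 - 228 = 5765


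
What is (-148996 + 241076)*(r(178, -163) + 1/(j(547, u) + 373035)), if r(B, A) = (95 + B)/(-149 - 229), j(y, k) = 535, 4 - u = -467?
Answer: -22358828768/336213 ≈ -66502.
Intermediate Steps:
u = 471 (u = 4 - 1*(-467) = 4 + 467 = 471)
r(B, A) = -95/378 - B/378 (r(B, A) = (95 + B)/(-378) = (95 + B)*(-1/378) = -95/378 - B/378)
(-148996 + 241076)*(r(178, -163) + 1/(j(547, u) + 373035)) = (-148996 + 241076)*((-95/378 - 1/378*178) + 1/(535 + 373035)) = 92080*((-95/378 - 89/189) + 1/373570) = 92080*(-13/18 + 1/373570) = 92080*(-1214098/1681065) = -22358828768/336213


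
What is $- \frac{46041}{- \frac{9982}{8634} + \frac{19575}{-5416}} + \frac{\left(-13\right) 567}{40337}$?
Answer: $\frac{43421100305562423}{4499049050947} \approx 9651.2$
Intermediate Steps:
$- \frac{46041}{- \frac{9982}{8634} + \frac{19575}{-5416}} + \frac{\left(-13\right) 567}{40337} = - \frac{46041}{\left(-9982\right) \frac{1}{8634} + 19575 \left(- \frac{1}{5416}\right)} - \frac{7371}{40337} = - \frac{46041}{- \frac{4991}{4317} - \frac{19575}{5416}} - \frac{7371}{40337} = - \frac{46041}{- \frac{111536531}{23380872}} - \frac{7371}{40337} = \left(-46041\right) \left(- \frac{23380872}{111536531}\right) - \frac{7371}{40337} = \frac{1076478727752}{111536531} - \frac{7371}{40337} = \frac{43421100305562423}{4499049050947}$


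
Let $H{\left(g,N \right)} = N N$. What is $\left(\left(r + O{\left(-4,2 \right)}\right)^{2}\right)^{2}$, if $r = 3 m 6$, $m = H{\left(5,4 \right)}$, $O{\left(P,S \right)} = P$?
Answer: $6505390336$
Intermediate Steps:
$H{\left(g,N \right)} = N^{2}$
$m = 16$ ($m = 4^{2} = 16$)
$r = 288$ ($r = 3 \cdot 16 \cdot 6 = 48 \cdot 6 = 288$)
$\left(\left(r + O{\left(-4,2 \right)}\right)^{2}\right)^{2} = \left(\left(288 - 4\right)^{2}\right)^{2} = \left(284^{2}\right)^{2} = 80656^{2} = 6505390336$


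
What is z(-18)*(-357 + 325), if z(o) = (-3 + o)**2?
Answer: -14112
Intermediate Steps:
z(-18)*(-357 + 325) = (-3 - 18)**2*(-357 + 325) = (-21)**2*(-32) = 441*(-32) = -14112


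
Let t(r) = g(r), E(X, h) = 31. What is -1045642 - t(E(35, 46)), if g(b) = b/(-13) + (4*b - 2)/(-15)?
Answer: -203898139/195 ≈ -1.0456e+6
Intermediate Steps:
g(b) = 2/15 - 67*b/195 (g(b) = b*(-1/13) + (-2 + 4*b)*(-1/15) = -b/13 + (2/15 - 4*b/15) = 2/15 - 67*b/195)
t(r) = 2/15 - 67*r/195
-1045642 - t(E(35, 46)) = -1045642 - (2/15 - 67/195*31) = -1045642 - (2/15 - 2077/195) = -1045642 - 1*(-2051/195) = -1045642 + 2051/195 = -203898139/195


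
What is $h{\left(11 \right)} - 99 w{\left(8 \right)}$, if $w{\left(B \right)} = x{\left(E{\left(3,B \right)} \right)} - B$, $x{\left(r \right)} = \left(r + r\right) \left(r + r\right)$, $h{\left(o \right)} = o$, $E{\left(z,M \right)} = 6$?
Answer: $-13453$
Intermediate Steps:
$x{\left(r \right)} = 4 r^{2}$ ($x{\left(r \right)} = 2 r 2 r = 4 r^{2}$)
$w{\left(B \right)} = 144 - B$ ($w{\left(B \right)} = 4 \cdot 6^{2} - B = 4 \cdot 36 - B = 144 - B$)
$h{\left(11 \right)} - 99 w{\left(8 \right)} = 11 - 99 \left(144 - 8\right) = 11 - 13464 = -13453$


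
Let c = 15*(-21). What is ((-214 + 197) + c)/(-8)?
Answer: 83/2 ≈ 41.500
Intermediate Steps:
c = -315
((-214 + 197) + c)/(-8) = ((-214 + 197) - 315)/(-8) = -(-17 - 315)/8 = -⅛*(-332) = 83/2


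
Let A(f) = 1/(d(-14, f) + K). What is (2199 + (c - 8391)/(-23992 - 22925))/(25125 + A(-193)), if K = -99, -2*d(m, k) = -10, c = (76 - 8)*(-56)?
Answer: 9699172108/110806177833 ≈ 0.087533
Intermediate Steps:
c = -3808 (c = 68*(-56) = -3808)
d(m, k) = 5 (d(m, k) = -½*(-10) = 5)
A(f) = -1/94 (A(f) = 1/(5 - 99) = 1/(-94) = -1/94)
(2199 + (c - 8391)/(-23992 - 22925))/(25125 + A(-193)) = (2199 + (-3808 - 8391)/(-23992 - 22925))/(25125 - 1/94) = (2199 - 12199/(-46917))/(2361749/94) = (2199 - 12199*(-1/46917))*(94/2361749) = (2199 + 12199/46917)*(94/2361749) = (103182682/46917)*(94/2361749) = 9699172108/110806177833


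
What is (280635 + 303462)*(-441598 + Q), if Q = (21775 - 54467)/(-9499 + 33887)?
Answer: -1572640974360363/6097 ≈ -2.5794e+11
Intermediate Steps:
Q = -8173/6097 (Q = -32692/24388 = -32692*1/24388 = -8173/6097 ≈ -1.3405)
(280635 + 303462)*(-441598 + Q) = (280635 + 303462)*(-441598 - 8173/6097) = 584097*(-2692431179/6097) = -1572640974360363/6097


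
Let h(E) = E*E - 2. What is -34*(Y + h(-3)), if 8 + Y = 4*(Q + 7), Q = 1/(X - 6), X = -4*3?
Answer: -8194/9 ≈ -910.44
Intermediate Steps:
X = -12
Q = -1/18 (Q = 1/(-12 - 6) = 1/(-18) = -1/18 ≈ -0.055556)
h(E) = -2 + E**2 (h(E) = E**2 - 2 = -2 + E**2)
Y = 178/9 (Y = -8 + 4*(-1/18 + 7) = -8 + 4*(125/18) = -8 + 250/9 = 178/9 ≈ 19.778)
-34*(Y + h(-3)) = -34*(178/9 + (-2 + (-3)**2)) = -34*(178/9 + (-2 + 9)) = -34*(178/9 + 7) = -34*241/9 = -8194/9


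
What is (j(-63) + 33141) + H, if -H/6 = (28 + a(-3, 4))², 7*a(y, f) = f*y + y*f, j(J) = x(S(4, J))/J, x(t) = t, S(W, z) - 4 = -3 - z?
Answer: 13017197/441 ≈ 29517.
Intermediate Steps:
S(W, z) = 1 - z (S(W, z) = 4 + (-3 - z) = 1 - z)
j(J) = (1 - J)/J
a(y, f) = 2*f*y/7 (a(y, f) = (f*y + y*f)/7 = (f*y + f*y)/7 = (2*f*y)/7 = 2*f*y/7)
H = -177504/49 (H = -6*(28 + (2/7)*4*(-3))² = -6*(28 - 24/7)² = -6*(172/7)² = -6*29584/49 = -177504/49 ≈ -3622.5)
(j(-63) + 33141) + H = ((1 - 1*(-63))/(-63) + 33141) - 177504/49 = (-(1 + 63)/63 + 33141) - 177504/49 = (-1/63*64 + 33141) - 177504/49 = (-64/63 + 33141) - 177504/49 = 2087819/63 - 177504/49 = 13017197/441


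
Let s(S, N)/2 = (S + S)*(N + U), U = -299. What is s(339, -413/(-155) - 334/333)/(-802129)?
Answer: 6936900952/13800629445 ≈ 0.50265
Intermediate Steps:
s(S, N) = 4*S*(-299 + N) (s(S, N) = 2*((S + S)*(N - 299)) = 2*((2*S)*(-299 + N)) = 2*(2*S*(-299 + N)) = 4*S*(-299 + N))
s(339, -413/(-155) - 334/333)/(-802129) = (4*339*(-299 + (-413/(-155) - 334/333)))/(-802129) = (4*339*(-299 + (-413*(-1/155) - 334*1/333)))*(-1/802129) = (4*339*(-299 + (413/155 - 334/333)))*(-1/802129) = (4*339*(-299 + 85759/51615))*(-1/802129) = (4*339*(-15347126/51615))*(-1/802129) = -6936900952/17205*(-1/802129) = 6936900952/13800629445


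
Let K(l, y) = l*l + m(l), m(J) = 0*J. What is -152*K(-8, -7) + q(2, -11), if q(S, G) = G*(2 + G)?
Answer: -9629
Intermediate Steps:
m(J) = 0
K(l, y) = l² (K(l, y) = l*l + 0 = l² + 0 = l²)
-152*K(-8, -7) + q(2, -11) = -152*(-8)² - 11*(2 - 11) = -152*64 - 11*(-9) = -9728 + 99 = -9629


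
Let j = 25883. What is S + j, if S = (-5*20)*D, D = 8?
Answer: 25083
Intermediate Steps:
S = -800 (S = -5*20*8 = -100*8 = -800)
S + j = -800 + 25883 = 25083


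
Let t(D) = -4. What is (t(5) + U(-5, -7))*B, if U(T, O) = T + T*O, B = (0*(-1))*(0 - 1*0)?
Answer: 0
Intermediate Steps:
B = 0 (B = 0*(0 + 0) = 0*0 = 0)
U(T, O) = T + O*T
(t(5) + U(-5, -7))*B = (-4 - 5*(1 - 7))*0 = (-4 - 5*(-6))*0 = (-4 + 30)*0 = 26*0 = 0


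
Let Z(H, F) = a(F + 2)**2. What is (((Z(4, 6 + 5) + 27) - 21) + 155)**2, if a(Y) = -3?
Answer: 28900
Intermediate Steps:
Z(H, F) = 9 (Z(H, F) = (-3)**2 = 9)
(((Z(4, 6 + 5) + 27) - 21) + 155)**2 = (((9 + 27) - 21) + 155)**2 = ((36 - 21) + 155)**2 = (15 + 155)**2 = 170**2 = 28900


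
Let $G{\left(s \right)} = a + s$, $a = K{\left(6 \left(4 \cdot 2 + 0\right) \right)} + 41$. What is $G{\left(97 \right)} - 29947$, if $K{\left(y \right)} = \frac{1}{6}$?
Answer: $- \frac{178853}{6} \approx -29809.0$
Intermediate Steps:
$K{\left(y \right)} = \frac{1}{6}$
$a = \frac{247}{6}$ ($a = \frac{1}{6} + 41 = \frac{247}{6} \approx 41.167$)
$G{\left(s \right)} = \frac{247}{6} + s$
$G{\left(97 \right)} - 29947 = \left(\frac{247}{6} + 97\right) - 29947 = \frac{829}{6} - 29947 = - \frac{178853}{6}$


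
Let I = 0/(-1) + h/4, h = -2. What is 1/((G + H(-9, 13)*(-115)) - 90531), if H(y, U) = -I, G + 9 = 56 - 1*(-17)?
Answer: -2/181049 ≈ -1.1047e-5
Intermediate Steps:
G = 64 (G = -9 + (56 - 1*(-17)) = -9 + (56 + 17) = -9 + 73 = 64)
I = -1/2 (I = 0/(-1) - 2/4 = 0*(-1) - 2*1/4 = 0 - 1/2 = -1/2 ≈ -0.50000)
H(y, U) = 1/2 (H(y, U) = -1*(-1/2) = 1/2)
1/((G + H(-9, 13)*(-115)) - 90531) = 1/((64 + (1/2)*(-115)) - 90531) = 1/((64 - 115/2) - 90531) = 1/(13/2 - 90531) = 1/(-181049/2) = -2/181049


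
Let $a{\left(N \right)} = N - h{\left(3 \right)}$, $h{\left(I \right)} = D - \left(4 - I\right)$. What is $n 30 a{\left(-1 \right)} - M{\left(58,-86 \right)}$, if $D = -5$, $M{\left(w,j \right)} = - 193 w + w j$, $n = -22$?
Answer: $12882$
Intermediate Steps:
$M{\left(w,j \right)} = - 193 w + j w$
$h{\left(I \right)} = -9 + I$ ($h{\left(I \right)} = -5 - \left(4 - I\right) = -5 + \left(-4 + I\right) = -9 + I$)
$a{\left(N \right)} = 6 + N$ ($a{\left(N \right)} = N - \left(-9 + 3\right) = N - -6 = N + 6 = 6 + N$)
$n 30 a{\left(-1 \right)} - M{\left(58,-86 \right)} = \left(-22\right) 30 \left(6 - 1\right) - 58 \left(-193 - 86\right) = \left(-660\right) 5 - 58 \left(-279\right) = -3300 - -16182 = -3300 + 16182 = 12882$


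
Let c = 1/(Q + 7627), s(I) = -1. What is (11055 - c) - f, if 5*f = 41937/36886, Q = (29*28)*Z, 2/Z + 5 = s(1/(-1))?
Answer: 44994976520907/4070185670 ≈ 11055.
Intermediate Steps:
Z = -⅓ (Z = 2/(-5 - 1) = 2/(-6) = 2*(-⅙) = -⅓ ≈ -0.33333)
Q = -812/3 (Q = (29*28)*(-⅓) = 812*(-⅓) = -812/3 ≈ -270.67)
f = 41937/184430 (f = (41937/36886)/5 = (41937*(1/36886))/5 = (⅕)*(41937/36886) = 41937/184430 ≈ 0.22739)
c = 3/22069 (c = 1/(-812/3 + 7627) = 1/(22069/3) = 3/22069 ≈ 0.00013594)
(11055 - c) - f = (11055 - 1*3/22069) - 1*41937/184430 = (11055 - 3/22069) - 41937/184430 = 243972792/22069 - 41937/184430 = 44994976520907/4070185670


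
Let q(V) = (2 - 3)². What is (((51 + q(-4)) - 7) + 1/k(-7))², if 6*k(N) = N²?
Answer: 4888521/2401 ≈ 2036.0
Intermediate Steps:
q(V) = 1 (q(V) = (-1)² = 1)
k(N) = N²/6
(((51 + q(-4)) - 7) + 1/k(-7))² = (((51 + 1) - 7) + 1/((⅙)*(-7)²))² = ((52 - 7) + 1/((⅙)*49))² = (45 + 1/(49/6))² = (45 + 6/49)² = (2211/49)² = 4888521/2401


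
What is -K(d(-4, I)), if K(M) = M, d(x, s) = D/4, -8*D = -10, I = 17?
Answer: -5/16 ≈ -0.31250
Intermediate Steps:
D = 5/4 (D = -1/8*(-10) = 5/4 ≈ 1.2500)
d(x, s) = 5/16 (d(x, s) = (5/4)/4 = (5/4)*(1/4) = 5/16)
-K(d(-4, I)) = -1*5/16 = -5/16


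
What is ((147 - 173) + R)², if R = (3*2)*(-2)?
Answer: 1444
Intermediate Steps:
R = -12 (R = 6*(-2) = -12)
((147 - 173) + R)² = ((147 - 173) - 12)² = (-26 - 12)² = (-38)² = 1444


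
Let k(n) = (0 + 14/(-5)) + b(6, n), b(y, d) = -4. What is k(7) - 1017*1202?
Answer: -6112204/5 ≈ -1.2224e+6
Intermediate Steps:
k(n) = -34/5 (k(n) = (0 + 14/(-5)) - 4 = (0 + 14*(-⅕)) - 4 = (0 - 14/5) - 4 = -14/5 - 4 = -34/5)
k(7) - 1017*1202 = -34/5 - 1017*1202 = -34/5 - 1222434 = -6112204/5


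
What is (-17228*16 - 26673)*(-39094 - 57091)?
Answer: 29078745385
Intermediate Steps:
(-17228*16 - 26673)*(-39094 - 57091) = (-275648 - 26673)*(-96185) = -302321*(-96185) = 29078745385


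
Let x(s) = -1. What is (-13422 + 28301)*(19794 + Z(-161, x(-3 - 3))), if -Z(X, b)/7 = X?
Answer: 311283559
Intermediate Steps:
Z(X, b) = -7*X
(-13422 + 28301)*(19794 + Z(-161, x(-3 - 3))) = (-13422 + 28301)*(19794 - 7*(-161)) = 14879*(19794 + 1127) = 14879*20921 = 311283559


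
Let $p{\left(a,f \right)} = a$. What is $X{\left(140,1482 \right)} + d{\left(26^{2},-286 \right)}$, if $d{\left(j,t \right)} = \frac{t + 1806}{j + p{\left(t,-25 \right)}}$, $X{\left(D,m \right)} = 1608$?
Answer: $\frac{62864}{39} \approx 1611.9$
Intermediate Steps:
$d{\left(j,t \right)} = \frac{1806 + t}{j + t}$ ($d{\left(j,t \right)} = \frac{t + 1806}{j + t} = \frac{1806 + t}{j + t}$)
$X{\left(140,1482 \right)} + d{\left(26^{2},-286 \right)} = 1608 + \frac{1806 - 286}{26^{2} - 286} = 1608 + \frac{1}{676 - 286} \cdot 1520 = 1608 + \frac{1}{390} \cdot 1520 = 1608 + \frac{152}{39} = \frac{62864}{39}$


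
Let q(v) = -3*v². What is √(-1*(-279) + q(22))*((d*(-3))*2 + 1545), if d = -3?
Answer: 1563*I*√1173 ≈ 53531.0*I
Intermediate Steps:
√(-1*(-279) + q(22))*((d*(-3))*2 + 1545) = √(-1*(-279) - 3*22²)*(-3*(-3)*2 + 1545) = √(279 - 3*484)*(9*2 + 1545) = √(279 - 1452)*(18 + 1545) = √(-1173)*1563 = (I*√1173)*1563 = 1563*I*√1173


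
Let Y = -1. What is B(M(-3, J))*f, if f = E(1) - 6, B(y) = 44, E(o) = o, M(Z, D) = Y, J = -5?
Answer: -220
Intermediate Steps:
M(Z, D) = -1
f = -5 (f = 1 - 6 = -5)
B(M(-3, J))*f = 44*(-5) = -220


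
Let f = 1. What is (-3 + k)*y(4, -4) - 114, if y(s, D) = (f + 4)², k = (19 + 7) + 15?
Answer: 836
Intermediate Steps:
k = 41 (k = 26 + 15 = 41)
y(s, D) = 25 (y(s, D) = (1 + 4)² = 5² = 25)
(-3 + k)*y(4, -4) - 114 = (-3 + 41)*25 - 114 = 38*25 - 114 = 950 - 114 = 836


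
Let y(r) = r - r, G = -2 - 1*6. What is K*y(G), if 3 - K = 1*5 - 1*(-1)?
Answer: 0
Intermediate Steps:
G = -8 (G = -2 - 6 = -8)
y(r) = 0
K = -3 (K = 3 - (1*5 - 1*(-1)) = 3 - (5 + 1) = 3 - 1*6 = 3 - 6 = -3)
K*y(G) = -3*0 = 0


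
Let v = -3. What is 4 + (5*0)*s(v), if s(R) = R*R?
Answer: 4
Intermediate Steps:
s(R) = R²
4 + (5*0)*s(v) = 4 + (5*0)*(-3)² = 4 + 0*9 = 4 + 0 = 4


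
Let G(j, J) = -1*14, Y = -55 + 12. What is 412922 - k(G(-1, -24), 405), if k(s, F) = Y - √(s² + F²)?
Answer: 412965 + √164221 ≈ 4.1337e+5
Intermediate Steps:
Y = -43
G(j, J) = -14
k(s, F) = -43 - √(F² + s²) (k(s, F) = -43 - √(s² + F²) = -43 - √(F² + s²))
412922 - k(G(-1, -24), 405) = 412922 - (-43 - √(405² + (-14)²)) = 412922 - (-43 - √(164025 + 196)) = 412922 - (-43 - √164221) = 412922 + (43 + √164221) = 412965 + √164221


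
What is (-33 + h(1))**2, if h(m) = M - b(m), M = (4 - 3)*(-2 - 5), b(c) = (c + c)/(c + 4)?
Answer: 40804/25 ≈ 1632.2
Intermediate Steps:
b(c) = 2*c/(4 + c) (b(c) = (2*c)/(4 + c) = 2*c/(4 + c))
M = -7 (M = 1*(-7) = -7)
h(m) = -7 - 2*m/(4 + m)
(-33 + h(1))**2 = (-33 + (-28 - 9*1)/(4 + 1))**2 = (-33 + (-28 - 9)/5)**2 = (-33 + (1/5)*(-37))**2 = (-33 - 37/5)**2 = (-202/5)**2 = 40804/25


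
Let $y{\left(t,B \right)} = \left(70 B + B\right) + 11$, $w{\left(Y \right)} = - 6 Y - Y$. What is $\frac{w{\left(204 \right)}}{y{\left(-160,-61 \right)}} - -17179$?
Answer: $\frac{6184559}{360} \approx 17179.0$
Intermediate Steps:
$w{\left(Y \right)} = - 7 Y$
$y{\left(t,B \right)} = 11 + 71 B$ ($y{\left(t,B \right)} = 71 B + 11 = 11 + 71 B$)
$\frac{w{\left(204 \right)}}{y{\left(-160,-61 \right)}} - -17179 = \frac{\left(-7\right) 204}{11 + 71 \left(-61\right)} - -17179 = - \frac{1428}{11 - 4331} + 17179 = - \frac{1428}{-4320} + 17179 = \left(-1428\right) \left(- \frac{1}{4320}\right) + 17179 = \frac{119}{360} + 17179 = \frac{6184559}{360}$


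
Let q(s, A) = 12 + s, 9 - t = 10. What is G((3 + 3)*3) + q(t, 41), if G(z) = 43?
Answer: 54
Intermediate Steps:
t = -1 (t = 9 - 1*10 = 9 - 10 = -1)
G((3 + 3)*3) + q(t, 41) = 43 + (12 - 1) = 43 + 11 = 54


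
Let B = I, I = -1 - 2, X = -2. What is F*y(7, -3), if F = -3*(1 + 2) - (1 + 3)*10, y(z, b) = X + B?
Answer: 245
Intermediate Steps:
I = -3
B = -3
y(z, b) = -5 (y(z, b) = -2 - 3 = -5)
F = -49 (F = -3*3 - 4*10 = -9 - 1*40 = -9 - 40 = -49)
F*y(7, -3) = -49*(-5) = 245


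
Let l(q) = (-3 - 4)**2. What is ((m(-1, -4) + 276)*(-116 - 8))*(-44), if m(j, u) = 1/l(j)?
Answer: 73792400/49 ≈ 1.5060e+6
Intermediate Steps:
l(q) = 49 (l(q) = (-7)**2 = 49)
m(j, u) = 1/49
((m(-1, -4) + 276)*(-116 - 8))*(-44) = ((1/49 + 276)*(-116 - 8))*(-44) = ((13525/49)*(-124))*(-44) = -1677100/49*(-44) = 73792400/49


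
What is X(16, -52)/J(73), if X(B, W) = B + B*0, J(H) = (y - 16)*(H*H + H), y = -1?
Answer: -8/45917 ≈ -0.00017423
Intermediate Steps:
J(H) = -17*H - 17*H**2 (J(H) = (-1 - 16)*(H*H + H) = -17*(H**2 + H) = -17*(H + H**2) = -17*H - 17*H**2)
X(B, W) = B (X(B, W) = B + 0 = B)
X(16, -52)/J(73) = 16/((-17*73*(1 + 73))) = 16/((-17*73*74)) = 16/(-91834) = 16*(-1/91834) = -8/45917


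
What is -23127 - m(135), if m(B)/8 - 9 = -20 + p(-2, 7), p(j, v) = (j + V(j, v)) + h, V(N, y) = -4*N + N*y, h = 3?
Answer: -22999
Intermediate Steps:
p(j, v) = 3 + j + j*(-4 + v) (p(j, v) = (j + j*(-4 + v)) + 3 = 3 + j + j*(-4 + v))
m(B) = -128 (m(B) = 72 + 8*(-20 + (3 - 2 - 2*(-4 + 7))) = 72 + 8*(-20 + (3 - 2 - 2*3)) = 72 + 8*(-20 + (3 - 2 - 6)) = 72 + 8*(-20 - 5) = 72 + 8*(-25) = 72 - 200 = -128)
-23127 - m(135) = -23127 - 1*(-128) = -23127 + 128 = -22999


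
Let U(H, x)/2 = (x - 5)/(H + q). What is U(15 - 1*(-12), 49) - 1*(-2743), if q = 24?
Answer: 139981/51 ≈ 2744.7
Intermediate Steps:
U(H, x) = 2*(-5 + x)/(24 + H) (U(H, x) = 2*((x - 5)/(H + 24)) = 2*((-5 + x)/(24 + H)) = 2*(-5 + x)/(24 + H))
U(15 - 1*(-12), 49) - 1*(-2743) = 2*(-5 + 49)/(24 + (15 - 1*(-12))) - 1*(-2743) = 2*44/(24 + (15 + 12)) + 2743 = 2*44/(24 + 27) + 2743 = 2*44/51 + 2743 = 2*(1/51)*44 + 2743 = 88/51 + 2743 = 139981/51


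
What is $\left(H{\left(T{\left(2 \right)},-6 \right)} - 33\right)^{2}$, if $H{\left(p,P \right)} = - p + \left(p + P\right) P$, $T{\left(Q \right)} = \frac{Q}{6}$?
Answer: $\frac{4}{9} \approx 0.44444$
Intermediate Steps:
$T{\left(Q \right)} = \frac{Q}{6}$ ($T{\left(Q \right)} = Q \frac{1}{6} = \frac{Q}{6}$)
$H{\left(p,P \right)} = - p + P \left(P + p\right)$ ($H{\left(p,P \right)} = - p + \left(P + p\right) P = - p + P \left(P + p\right)$)
$\left(H{\left(T{\left(2 \right)},-6 \right)} - 33\right)^{2} = \left(\left(\left(-6\right)^{2} - \frac{1}{6} \cdot 2 - 6 \cdot \frac{1}{6} \cdot 2\right) - 33\right)^{2} = \left(\left(36 - \frac{1}{3} - 2\right) - 33\right)^{2} = \left(\frac{101}{3} - 33\right)^{2} = \left(\frac{2}{3}\right)^{2} = \frac{4}{9}$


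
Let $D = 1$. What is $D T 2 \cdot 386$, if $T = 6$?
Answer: $4632$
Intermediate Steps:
$D T 2 \cdot 386 = 1 \cdot 6 \cdot 2 \cdot 386 = 6 \cdot 2 \cdot 386 = 12 \cdot 386 = 4632$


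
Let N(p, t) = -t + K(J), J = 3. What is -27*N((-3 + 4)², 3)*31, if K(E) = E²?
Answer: -5022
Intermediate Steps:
N(p, t) = 9 - t (N(p, t) = -t + 3² = -t + 9 = 9 - t)
-27*N((-3 + 4)², 3)*31 = -27*(9 - 1*3)*31 = -27*(9 - 3)*31 = -27*6*31 = -162*31 = -5022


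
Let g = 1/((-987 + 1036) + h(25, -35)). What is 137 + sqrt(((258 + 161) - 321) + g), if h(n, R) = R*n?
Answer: 137 + sqrt(66862222)/826 ≈ 146.90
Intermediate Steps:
g = -1/826 (g = 1/((-987 + 1036) - 35*25) = 1/(49 - 875) = 1/(-826) = -1/826 ≈ -0.0012107)
137 + sqrt(((258 + 161) - 321) + g) = 137 + sqrt(((258 + 161) - 321) - 1/826) = 137 + sqrt((419 - 321) - 1/826) = 137 + sqrt(98 - 1/826) = 137 + sqrt(80947/826) = 137 + sqrt(66862222)/826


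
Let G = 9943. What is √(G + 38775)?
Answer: √48718 ≈ 220.72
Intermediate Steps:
√(G + 38775) = √(9943 + 38775) = √48718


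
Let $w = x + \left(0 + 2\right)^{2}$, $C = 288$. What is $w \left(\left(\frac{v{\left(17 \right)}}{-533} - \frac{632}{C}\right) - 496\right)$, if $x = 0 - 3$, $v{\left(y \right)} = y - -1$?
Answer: $- \frac{9560003}{19188} \approx -498.23$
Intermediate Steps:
$v{\left(y \right)} = 1 + y$ ($v{\left(y \right)} = y + 1 = 1 + y$)
$x = -3$ ($x = 0 - 3 = -3$)
$w = 1$ ($w = -3 + \left(0 + 2\right)^{2} = -3 + 2^{2} = -3 + 4 = 1$)
$w \left(\left(\frac{v{\left(17 \right)}}{-533} - \frac{632}{C}\right) - 496\right) = 1 \left(\left(\frac{1 + 17}{-533} - \frac{632}{288}\right) - 496\right) = 1 \left(\left(18 \left(- \frac{1}{533}\right) - \frac{79}{36}\right) - 496\right) = 1 \left(\left(- \frac{18}{533} - \frac{79}{36}\right) - 496\right) = 1 \left(- \frac{42755}{19188} - 496\right) = 1 \left(- \frac{9560003}{19188}\right) = - \frac{9560003}{19188}$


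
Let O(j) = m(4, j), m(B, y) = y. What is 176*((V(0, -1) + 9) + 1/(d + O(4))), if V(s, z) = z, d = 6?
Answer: 7128/5 ≈ 1425.6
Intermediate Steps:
O(j) = j
176*((V(0, -1) + 9) + 1/(d + O(4))) = 176*((-1 + 9) + 1/(6 + 4)) = 176*(8 + 1/10) = 176*(8 + ⅒) = 176*(81/10) = 7128/5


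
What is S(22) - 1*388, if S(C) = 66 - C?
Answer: -344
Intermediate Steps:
S(22) - 1*388 = (66 - 1*22) - 1*388 = (66 - 22) - 388 = 44 - 388 = -344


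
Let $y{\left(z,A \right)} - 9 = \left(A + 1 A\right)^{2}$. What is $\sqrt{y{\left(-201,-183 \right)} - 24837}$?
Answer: $2 \sqrt{27282} \approx 330.35$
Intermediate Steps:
$y{\left(z,A \right)} = 9 + 4 A^{2}$ ($y{\left(z,A \right)} = 9 + \left(A + 1 A\right)^{2} = 9 + \left(A + A\right)^{2} = 9 + \left(2 A\right)^{2} = 9 + 4 A^{2}$)
$\sqrt{y{\left(-201,-183 \right)} - 24837} = \sqrt{\left(9 + 4 \left(-183\right)^{2}\right) - 24837} = \sqrt{\left(9 + 4 \cdot 33489\right) - 24837} = \sqrt{\left(9 + 133956\right) - 24837} = \sqrt{133965 - 24837} = \sqrt{109128} = 2 \sqrt{27282}$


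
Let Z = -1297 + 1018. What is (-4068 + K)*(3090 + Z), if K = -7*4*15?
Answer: -12615768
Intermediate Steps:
Z = -279
K = -420 (K = -28*15 = -420)
(-4068 + K)*(3090 + Z) = (-4068 - 420)*(3090 - 279) = -4488*2811 = -12615768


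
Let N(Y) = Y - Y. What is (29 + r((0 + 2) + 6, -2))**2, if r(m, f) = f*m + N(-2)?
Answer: 169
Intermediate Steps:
N(Y) = 0
r(m, f) = f*m (r(m, f) = f*m + 0 = f*m)
(29 + r((0 + 2) + 6, -2))**2 = (29 - 2*((0 + 2) + 6))**2 = (29 - 2*(2 + 6))**2 = (29 - 2*8)**2 = (29 - 16)**2 = 13**2 = 169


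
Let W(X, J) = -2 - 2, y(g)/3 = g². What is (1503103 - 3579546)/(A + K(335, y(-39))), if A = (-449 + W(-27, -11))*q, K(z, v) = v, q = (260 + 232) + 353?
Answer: 2076443/378222 ≈ 5.4900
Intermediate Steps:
y(g) = 3*g²
W(X, J) = -4
q = 845 (q = 492 + 353 = 845)
A = -382785 (A = (-449 - 4)*845 = -453*845 = -382785)
(1503103 - 3579546)/(A + K(335, y(-39))) = (1503103 - 3579546)/(-382785 + 3*(-39)²) = -2076443/(-382785 + 3*1521) = -2076443/(-382785 + 4563) = -2076443/(-378222) = -2076443*(-1/378222) = 2076443/378222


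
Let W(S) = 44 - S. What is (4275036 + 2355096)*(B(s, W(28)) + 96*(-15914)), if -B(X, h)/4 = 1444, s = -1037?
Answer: -10167440024640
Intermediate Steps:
B(X, h) = -5776 (B(X, h) = -4*1444 = -5776)
(4275036 + 2355096)*(B(s, W(28)) + 96*(-15914)) = (4275036 + 2355096)*(-5776 + 96*(-15914)) = 6630132*(-5776 - 1527744) = 6630132*(-1533520) = -10167440024640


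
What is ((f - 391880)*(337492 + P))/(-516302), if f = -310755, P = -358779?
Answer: -14956991245/516302 ≈ -28969.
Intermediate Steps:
((f - 391880)*(337492 + P))/(-516302) = ((-310755 - 391880)*(337492 - 358779))/(-516302) = -702635*(-21287)*(-1/516302) = 14956991245*(-1/516302) = -14956991245/516302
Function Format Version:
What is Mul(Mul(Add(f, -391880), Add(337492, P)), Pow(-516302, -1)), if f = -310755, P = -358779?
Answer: Rational(-14956991245, 516302) ≈ -28969.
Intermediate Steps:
Mul(Mul(Add(f, -391880), Add(337492, P)), Pow(-516302, -1)) = Mul(Mul(Add(-310755, -391880), Add(337492, -358779)), Pow(-516302, -1)) = Mul(Mul(-702635, -21287), Rational(-1, 516302)) = Mul(14956991245, Rational(-1, 516302)) = Rational(-14956991245, 516302)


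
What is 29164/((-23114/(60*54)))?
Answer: -47245680/11557 ≈ -4088.1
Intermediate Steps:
29164/((-23114/(60*54))) = 29164/((-23114/3240)) = 29164/((-23114*1/3240)) = 29164/(-11557/1620) = 29164*(-1620/11557) = -47245680/11557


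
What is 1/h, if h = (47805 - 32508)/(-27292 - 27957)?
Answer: -55249/15297 ≈ -3.6118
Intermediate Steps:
h = -15297/55249 (h = 15297/(-55249) = 15297*(-1/55249) = -15297/55249 ≈ -0.27687)
1/h = 1/(-15297/55249) = -55249/15297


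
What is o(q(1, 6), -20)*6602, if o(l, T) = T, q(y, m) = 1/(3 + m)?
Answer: -132040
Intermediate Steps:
o(q(1, 6), -20)*6602 = -20*6602 = -132040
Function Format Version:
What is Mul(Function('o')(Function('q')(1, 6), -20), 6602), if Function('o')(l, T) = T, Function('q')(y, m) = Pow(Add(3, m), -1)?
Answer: -132040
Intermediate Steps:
Mul(Function('o')(Function('q')(1, 6), -20), 6602) = Mul(-20, 6602) = -132040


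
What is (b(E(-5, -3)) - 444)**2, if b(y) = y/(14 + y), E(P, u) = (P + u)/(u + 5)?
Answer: 4937284/25 ≈ 1.9749e+5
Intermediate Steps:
E(P, u) = (P + u)/(5 + u)
b(y) = y/(14 + y)
(b(E(-5, -3)) - 444)**2 = (((-5 - 3)/(5 - 3))/(14 + (-5 - 3)/(5 - 3)) - 444)**2 = ((-8/2)/(14 - 8/2) - 444)**2 = (((1/2)*(-8))/(14 + (1/2)*(-8)) - 444)**2 = (-4/(14 - 4) - 444)**2 = (-4/10 - 444)**2 = (-4*1/10 - 444)**2 = (-2/5 - 444)**2 = (-2222/5)**2 = 4937284/25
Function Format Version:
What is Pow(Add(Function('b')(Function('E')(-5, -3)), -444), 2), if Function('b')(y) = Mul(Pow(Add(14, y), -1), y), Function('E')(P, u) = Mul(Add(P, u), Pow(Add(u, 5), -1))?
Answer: Rational(4937284, 25) ≈ 1.9749e+5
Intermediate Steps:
Function('E')(P, u) = Mul(Pow(Add(5, u), -1), Add(P, u)) (Function('E')(P, u) = Mul(Add(P, u), Pow(Add(5, u), -1)) = Mul(Pow(Add(5, u), -1), Add(P, u)))
Function('b')(y) = Mul(y, Pow(Add(14, y), -1))
Pow(Add(Function('b')(Function('E')(-5, -3)), -444), 2) = Pow(Add(Mul(Mul(Pow(Add(5, -3), -1), Add(-5, -3)), Pow(Add(14, Mul(Pow(Add(5, -3), -1), Add(-5, -3))), -1)), -444), 2) = Pow(Add(Mul(Mul(Pow(2, -1), -8), Pow(Add(14, Mul(Pow(2, -1), -8)), -1)), -444), 2) = Pow(Add(Mul(Mul(Rational(1, 2), -8), Pow(Add(14, Mul(Rational(1, 2), -8)), -1)), -444), 2) = Pow(Add(Mul(-4, Pow(Add(14, -4), -1)), -444), 2) = Pow(Add(Mul(-4, Pow(10, -1)), -444), 2) = Pow(Add(Mul(-4, Rational(1, 10)), -444), 2) = Pow(Add(Rational(-2, 5), -444), 2) = Pow(Rational(-2222, 5), 2) = Rational(4937284, 25)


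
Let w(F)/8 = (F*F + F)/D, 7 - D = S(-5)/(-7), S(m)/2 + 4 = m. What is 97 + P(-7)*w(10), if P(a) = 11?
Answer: 70767/31 ≈ 2282.8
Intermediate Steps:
S(m) = -8 + 2*m
D = 31/7 (D = 7 - (-8 + 2*(-5))/(-7) = 7 - (-8 - 10)*(-1)/7 = 7 - (-18)*(-1)/7 = 7 - 1*18/7 = 7 - 18/7 = 31/7 ≈ 4.4286)
w(F) = 56*F/31 + 56*F²/31 (w(F) = 8*((F*F + F)/(31/7)) = 8*((F² + F)*(7/31)) = 8*((F + F²)*(7/31)) = 8*(7*F/31 + 7*F²/31) = 56*F/31 + 56*F²/31)
97 + P(-7)*w(10) = 97 + 11*((56/31)*10*(1 + 10)) = 97 + 11*((56/31)*10*11) = 97 + 11*(6160/31) = 97 + 67760/31 = 70767/31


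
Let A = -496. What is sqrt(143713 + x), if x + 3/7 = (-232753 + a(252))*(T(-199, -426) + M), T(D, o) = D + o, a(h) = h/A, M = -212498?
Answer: sqrt(9343450163001199)/434 ≈ 2.2272e+5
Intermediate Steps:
a(h) = -h/496 (a(h) = h/(-496) = h*(-1/496) = -h/496)
x = 43057249280163/868 (x = -3/7 + (-232753 - 1/496*252)*((-199 - 426) - 212498) = -3/7 + (-232753 - 63/124)*(-625 - 212498) = -3/7 - 28861435/124*(-213123) = -3/7 + 6151035611505/124 = 43057249280163/868 ≈ 4.9605e+10)
sqrt(143713 + x) = sqrt(143713 + 43057249280163/868) = sqrt(43057374023047/868) = sqrt(9343450163001199)/434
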